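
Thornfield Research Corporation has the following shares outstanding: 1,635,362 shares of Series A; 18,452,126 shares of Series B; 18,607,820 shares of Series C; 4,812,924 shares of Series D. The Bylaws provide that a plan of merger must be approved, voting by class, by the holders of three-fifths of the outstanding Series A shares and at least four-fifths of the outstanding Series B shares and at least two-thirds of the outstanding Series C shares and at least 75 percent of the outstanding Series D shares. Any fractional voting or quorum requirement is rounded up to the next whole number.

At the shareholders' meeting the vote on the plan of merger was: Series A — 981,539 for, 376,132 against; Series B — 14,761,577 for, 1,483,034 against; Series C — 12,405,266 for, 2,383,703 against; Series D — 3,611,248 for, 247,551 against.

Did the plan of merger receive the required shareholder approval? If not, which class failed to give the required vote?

Not approved — the Series B shares did not give the required vote.

Series A: 3/5 of 1635362 = 981217.20, rounded up to 981218; 981,218 required, 981,539 in favor — approved.
Series B: 4/5 of 18452126 = 14761700.80, rounded up to 14761701; 14,761,701 required, 14,761,577 in favor — not approved.
Series C: 2/3 of 18607820 = 12405213.33, rounded up to 12405214; 12,405,214 required, 12,405,266 in favor — approved.
Series D: 3/4 of 4812924 = 3609693; 3,609,693 required, 3,611,248 in favor — approved.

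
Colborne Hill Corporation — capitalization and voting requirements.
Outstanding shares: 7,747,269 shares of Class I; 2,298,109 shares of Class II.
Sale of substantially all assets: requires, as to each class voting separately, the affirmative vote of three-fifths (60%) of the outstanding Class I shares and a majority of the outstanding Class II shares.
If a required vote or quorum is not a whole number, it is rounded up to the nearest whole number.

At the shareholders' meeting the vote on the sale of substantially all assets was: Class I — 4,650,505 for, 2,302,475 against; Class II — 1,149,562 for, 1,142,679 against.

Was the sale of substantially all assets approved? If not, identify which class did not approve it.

Class I: 3/5 of 7747269 = 4648361.40, rounded up to 4648362; 4,648,362 required, 4,650,505 in favor — approved.
Class II: a majority of 2298109 is 1149055; 1,149,055 required, 1,149,562 in favor — approved.

Approved — every class gave the required vote.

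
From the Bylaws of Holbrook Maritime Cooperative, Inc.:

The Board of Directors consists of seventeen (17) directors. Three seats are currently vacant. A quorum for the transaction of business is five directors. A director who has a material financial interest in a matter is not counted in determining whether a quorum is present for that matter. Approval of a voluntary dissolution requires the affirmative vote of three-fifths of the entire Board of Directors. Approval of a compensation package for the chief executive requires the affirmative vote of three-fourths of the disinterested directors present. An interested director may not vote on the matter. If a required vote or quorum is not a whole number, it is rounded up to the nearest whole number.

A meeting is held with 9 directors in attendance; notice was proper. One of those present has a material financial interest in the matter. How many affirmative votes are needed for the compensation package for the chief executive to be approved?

The compensation package for the chief executive requires three-fourths of the disinterested directors present (9 − 1 = 8).
3/4 of 8 = 6.

6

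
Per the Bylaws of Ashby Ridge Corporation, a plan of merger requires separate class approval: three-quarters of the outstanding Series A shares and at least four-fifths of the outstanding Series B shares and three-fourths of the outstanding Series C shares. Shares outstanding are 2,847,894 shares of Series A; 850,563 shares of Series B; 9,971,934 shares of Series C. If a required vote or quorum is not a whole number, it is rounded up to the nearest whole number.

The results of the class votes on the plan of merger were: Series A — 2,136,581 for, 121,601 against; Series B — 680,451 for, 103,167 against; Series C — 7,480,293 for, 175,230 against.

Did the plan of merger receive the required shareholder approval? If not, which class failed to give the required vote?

Series A: 3/4 of 2847894 = 2135920.50, rounded up to 2135921; 2,135,921 required, 2,136,581 in favor — approved.
Series B: 4/5 of 850563 = 680450.40, rounded up to 680451; 680,451 required, 680,451 in favor — approved.
Series C: 3/4 of 9971934 = 7478950.50, rounded up to 7478951; 7,478,951 required, 7,480,293 in favor — approved.

Approved — every class gave the required vote.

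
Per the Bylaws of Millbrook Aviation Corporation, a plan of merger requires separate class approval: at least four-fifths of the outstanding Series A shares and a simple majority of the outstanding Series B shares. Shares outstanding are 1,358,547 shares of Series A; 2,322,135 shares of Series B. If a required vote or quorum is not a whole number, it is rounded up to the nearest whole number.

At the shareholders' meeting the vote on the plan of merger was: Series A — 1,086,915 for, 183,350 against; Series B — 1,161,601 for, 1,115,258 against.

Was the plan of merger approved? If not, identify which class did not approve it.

Approved — every class gave the required vote.

Series A: 4/5 of 1358547 = 1086837.60, rounded up to 1086838; 1,086,838 required, 1,086,915 in favor — approved.
Series B: a majority of 2322135 is 1161068; 1,161,068 required, 1,161,601 in favor — approved.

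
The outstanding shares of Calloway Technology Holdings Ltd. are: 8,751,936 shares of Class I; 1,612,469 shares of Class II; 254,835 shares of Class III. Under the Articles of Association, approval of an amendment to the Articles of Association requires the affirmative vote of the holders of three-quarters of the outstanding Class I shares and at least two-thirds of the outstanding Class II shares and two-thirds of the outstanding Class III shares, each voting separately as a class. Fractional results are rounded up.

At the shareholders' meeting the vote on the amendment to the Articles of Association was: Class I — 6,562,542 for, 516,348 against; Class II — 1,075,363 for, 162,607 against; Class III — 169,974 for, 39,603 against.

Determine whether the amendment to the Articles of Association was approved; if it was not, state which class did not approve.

Not approved — the Class I shares did not give the required vote.

Class I: 3/4 of 8751936 = 6563952; 6,563,952 required, 6,562,542 in favor — not approved.
Class II: 2/3 of 1612469 = 1074979.33, rounded up to 1074980; 1,074,980 required, 1,075,363 in favor — approved.
Class III: 2/3 of 254835 = 169890; 169,890 required, 169,974 in favor — approved.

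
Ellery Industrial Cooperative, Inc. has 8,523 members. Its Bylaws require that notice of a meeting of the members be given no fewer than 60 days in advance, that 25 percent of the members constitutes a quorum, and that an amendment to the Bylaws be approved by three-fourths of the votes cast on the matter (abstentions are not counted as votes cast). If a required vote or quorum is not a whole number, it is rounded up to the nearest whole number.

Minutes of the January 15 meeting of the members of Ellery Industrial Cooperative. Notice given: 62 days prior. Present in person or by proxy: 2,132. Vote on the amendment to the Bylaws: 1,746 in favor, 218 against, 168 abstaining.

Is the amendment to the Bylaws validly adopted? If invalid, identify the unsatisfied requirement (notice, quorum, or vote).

Valid — all requirements satisfied.

Notice: 62 days given; 60 required. Satisfied.
Quorum: 25% of 8,523 = 2,130.75, rounded up to 2,131; 2,132 present. Satisfied.
Vote: requires three-fourths of the votes cast (2,132 − 168 abstaining = 1,964); 3/4 of 1964 = 1473, so 1,473 needed; 1,746 in favor. Satisfied.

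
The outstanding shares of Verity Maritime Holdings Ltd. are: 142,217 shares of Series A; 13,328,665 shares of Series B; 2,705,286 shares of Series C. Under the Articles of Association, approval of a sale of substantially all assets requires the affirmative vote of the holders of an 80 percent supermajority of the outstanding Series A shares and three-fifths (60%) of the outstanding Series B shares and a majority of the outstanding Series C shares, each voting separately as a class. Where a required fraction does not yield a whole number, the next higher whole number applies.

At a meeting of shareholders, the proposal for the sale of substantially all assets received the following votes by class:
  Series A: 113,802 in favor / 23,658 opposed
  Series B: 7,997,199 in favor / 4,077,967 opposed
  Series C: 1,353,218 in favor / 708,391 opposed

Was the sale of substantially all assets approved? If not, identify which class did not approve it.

Approved — every class gave the required vote.

Series A: 4/5 of 142217 = 113773.60, rounded up to 113774; 113,774 required, 113,802 in favor — approved.
Series B: 3/5 of 13328665 = 7997199; 7,997,199 required, 7,997,199 in favor — approved.
Series C: a majority of 2705286 is 1352644; 1,352,644 required, 1,353,218 in favor — approved.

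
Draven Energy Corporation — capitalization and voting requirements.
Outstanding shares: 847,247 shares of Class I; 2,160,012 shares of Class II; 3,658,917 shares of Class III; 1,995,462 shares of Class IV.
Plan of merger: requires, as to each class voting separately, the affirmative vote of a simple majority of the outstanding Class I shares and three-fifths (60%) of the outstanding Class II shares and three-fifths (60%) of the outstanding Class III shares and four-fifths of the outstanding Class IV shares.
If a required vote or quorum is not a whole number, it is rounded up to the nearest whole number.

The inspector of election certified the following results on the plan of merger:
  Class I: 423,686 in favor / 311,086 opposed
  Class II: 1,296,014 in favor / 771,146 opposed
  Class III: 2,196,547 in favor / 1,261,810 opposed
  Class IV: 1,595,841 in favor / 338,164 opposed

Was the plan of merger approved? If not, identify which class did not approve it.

Class I: a majority of 847247 is 423624; 423,624 required, 423,686 in favor — approved.
Class II: 3/5 of 2160012 = 1296007.20, rounded up to 1296008; 1,296,008 required, 1,296,014 in favor — approved.
Class III: 3/5 of 3658917 = 2195350.20, rounded up to 2195351; 2,195,351 required, 2,196,547 in favor — approved.
Class IV: 4/5 of 1995462 = 1596369.60, rounded up to 1596370; 1,596,370 required, 1,595,841 in favor — not approved.

Not approved — the Class IV shares did not give the required vote.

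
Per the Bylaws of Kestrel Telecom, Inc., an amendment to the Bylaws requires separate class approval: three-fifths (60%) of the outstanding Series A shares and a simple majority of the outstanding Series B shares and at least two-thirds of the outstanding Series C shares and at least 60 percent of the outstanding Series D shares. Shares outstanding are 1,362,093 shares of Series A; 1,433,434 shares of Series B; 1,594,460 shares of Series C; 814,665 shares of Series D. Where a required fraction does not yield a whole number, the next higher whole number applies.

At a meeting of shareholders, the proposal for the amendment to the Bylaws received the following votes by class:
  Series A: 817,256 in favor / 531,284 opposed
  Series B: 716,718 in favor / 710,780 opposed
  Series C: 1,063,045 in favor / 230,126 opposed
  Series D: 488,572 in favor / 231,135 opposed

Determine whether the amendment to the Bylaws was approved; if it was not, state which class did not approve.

Series A: 3/5 of 1362093 = 817255.80, rounded up to 817256; 817,256 required, 817,256 in favor — approved.
Series B: a majority of 1433434 is 716718; 716,718 required, 716,718 in favor — approved.
Series C: 2/3 of 1594460 = 1062973.33, rounded up to 1062974; 1,062,974 required, 1,063,045 in favor — approved.
Series D: 3/5 of 814665 = 488799; 488,799 required, 488,572 in favor — not approved.

Not approved — the Series D shares did not give the required vote.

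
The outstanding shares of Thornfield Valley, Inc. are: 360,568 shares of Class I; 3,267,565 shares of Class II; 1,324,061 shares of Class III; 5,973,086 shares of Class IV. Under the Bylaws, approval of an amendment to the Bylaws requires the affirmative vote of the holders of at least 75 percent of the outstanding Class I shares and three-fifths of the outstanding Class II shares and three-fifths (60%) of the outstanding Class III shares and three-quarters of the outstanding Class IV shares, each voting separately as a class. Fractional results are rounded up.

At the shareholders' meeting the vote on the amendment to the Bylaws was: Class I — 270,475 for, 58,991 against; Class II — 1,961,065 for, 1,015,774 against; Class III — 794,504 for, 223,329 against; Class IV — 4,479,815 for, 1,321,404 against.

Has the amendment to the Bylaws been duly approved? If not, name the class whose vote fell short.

Class I: 3/4 of 360568 = 270426; 270,426 required, 270,475 in favor — approved.
Class II: 3/5 of 3267565 = 1960539; 1,960,539 required, 1,961,065 in favor — approved.
Class III: 3/5 of 1324061 = 794436.60, rounded up to 794437; 794,437 required, 794,504 in favor — approved.
Class IV: 3/4 of 5973086 = 4479814.50, rounded up to 4479815; 4,479,815 required, 4,479,815 in favor — approved.

Approved — every class gave the required vote.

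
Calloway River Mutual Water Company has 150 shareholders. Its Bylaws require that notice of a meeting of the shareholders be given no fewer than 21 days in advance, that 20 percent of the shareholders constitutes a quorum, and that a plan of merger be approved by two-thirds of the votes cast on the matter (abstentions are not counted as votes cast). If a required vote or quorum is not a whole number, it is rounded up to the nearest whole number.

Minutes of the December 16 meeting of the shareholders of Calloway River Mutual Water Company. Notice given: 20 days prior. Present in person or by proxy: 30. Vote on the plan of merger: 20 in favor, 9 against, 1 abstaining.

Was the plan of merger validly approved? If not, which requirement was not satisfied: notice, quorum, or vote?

Invalid — notice requirement not satisfied.

Notice: 20 days given; 21 required. Not satisfied.
Quorum: 20% of 150 = 30; 30 present. Satisfied.
Vote: requires two-thirds of the votes cast (30 − 1 abstaining = 29); 2/3 of 29 = 19.33, rounded up to 20, so 20 needed; 20 in favor. Satisfied.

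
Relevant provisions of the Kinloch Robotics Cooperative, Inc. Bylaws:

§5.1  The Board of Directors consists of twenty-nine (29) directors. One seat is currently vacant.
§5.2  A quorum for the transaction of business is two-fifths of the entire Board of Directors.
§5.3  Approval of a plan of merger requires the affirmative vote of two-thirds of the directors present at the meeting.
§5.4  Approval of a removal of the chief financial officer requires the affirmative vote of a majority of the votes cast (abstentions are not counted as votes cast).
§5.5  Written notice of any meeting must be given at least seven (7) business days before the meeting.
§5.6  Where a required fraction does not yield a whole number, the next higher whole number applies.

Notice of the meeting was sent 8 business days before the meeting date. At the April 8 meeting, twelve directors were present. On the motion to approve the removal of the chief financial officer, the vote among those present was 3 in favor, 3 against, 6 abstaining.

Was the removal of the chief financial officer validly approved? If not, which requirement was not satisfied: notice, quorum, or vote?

Notice: 8 business days given; 7 required (8 ≥ 7). Satisfied.
Quorum: 12 present; quorum is 12. Satisfied.
Vote: the removal of the chief financial officer requires a majority of the votes cast (12 present − 6 abstaining = 6). A majority of 6 is 4, so 4 affirmative votes are needed; 3 voted in favor. Not satisfied.

Invalid — vote requirement not satisfied.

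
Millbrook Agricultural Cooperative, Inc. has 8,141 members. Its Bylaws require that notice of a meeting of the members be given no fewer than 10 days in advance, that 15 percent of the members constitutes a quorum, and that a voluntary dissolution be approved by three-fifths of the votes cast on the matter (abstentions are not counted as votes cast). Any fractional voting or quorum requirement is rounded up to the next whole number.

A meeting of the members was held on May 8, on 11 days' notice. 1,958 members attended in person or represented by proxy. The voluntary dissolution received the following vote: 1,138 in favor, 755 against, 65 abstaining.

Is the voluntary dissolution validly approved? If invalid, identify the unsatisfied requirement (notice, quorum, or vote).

Valid — all requirements satisfied.

Notice: 11 days given; 10 required. Satisfied.
Quorum: 15% of 8,141 = 1,221.15, rounded up to 1,222; 1,958 present. Satisfied.
Vote: requires three-fifths of the votes cast (1,958 − 65 abstaining = 1,893); 3/5 of 1893 = 1135.80, rounded up to 1136, so 1,136 needed; 1,138 in favor. Satisfied.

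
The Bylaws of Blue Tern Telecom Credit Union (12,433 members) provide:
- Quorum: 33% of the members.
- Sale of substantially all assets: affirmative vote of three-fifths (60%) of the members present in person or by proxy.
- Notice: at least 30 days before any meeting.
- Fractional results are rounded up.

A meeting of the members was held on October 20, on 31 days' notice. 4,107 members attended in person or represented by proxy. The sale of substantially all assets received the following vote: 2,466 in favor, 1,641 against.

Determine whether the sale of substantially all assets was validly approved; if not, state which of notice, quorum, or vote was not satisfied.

Notice: 31 days given; 30 required. Satisfied.
Quorum: 33% of 12,433 = 4,102.89, rounded up to 4,103; 4,107 present. Satisfied.
Vote: requires three-fifths of those present (4,107); 3/5 of 4107 = 2464.20, rounded up to 2465, so 2,465 needed; 2,466 in favor. Satisfied.

Valid — all requirements satisfied.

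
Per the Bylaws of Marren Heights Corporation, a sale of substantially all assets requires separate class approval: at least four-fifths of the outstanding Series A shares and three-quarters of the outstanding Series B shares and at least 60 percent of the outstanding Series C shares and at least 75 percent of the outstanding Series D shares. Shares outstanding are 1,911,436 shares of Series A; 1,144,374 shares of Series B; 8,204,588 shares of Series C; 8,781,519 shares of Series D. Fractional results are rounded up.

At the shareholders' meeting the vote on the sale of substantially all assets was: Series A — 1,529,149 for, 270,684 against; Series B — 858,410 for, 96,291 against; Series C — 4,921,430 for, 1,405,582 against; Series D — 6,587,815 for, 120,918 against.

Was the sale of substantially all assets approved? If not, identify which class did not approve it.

Not approved — the Series C shares did not give the required vote.

Series A: 4/5 of 1911436 = 1529148.80, rounded up to 1529149; 1,529,149 required, 1,529,149 in favor — approved.
Series B: 3/4 of 1144374 = 858280.50, rounded up to 858281; 858,281 required, 858,410 in favor — approved.
Series C: 3/5 of 8204588 = 4922752.80, rounded up to 4922753; 4,922,753 required, 4,921,430 in favor — not approved.
Series D: 3/4 of 8781519 = 6586139.25, rounded up to 6586140; 6,586,140 required, 6,587,815 in favor — approved.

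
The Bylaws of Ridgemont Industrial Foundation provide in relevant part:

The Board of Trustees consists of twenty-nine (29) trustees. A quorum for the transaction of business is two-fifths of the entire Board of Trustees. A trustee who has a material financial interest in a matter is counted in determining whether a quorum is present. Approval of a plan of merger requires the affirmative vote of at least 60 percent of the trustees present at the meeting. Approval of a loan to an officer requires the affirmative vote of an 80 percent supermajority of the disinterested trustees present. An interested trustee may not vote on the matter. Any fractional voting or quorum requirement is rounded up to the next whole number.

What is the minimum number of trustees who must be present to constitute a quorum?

12

2/5 of 29 = 11.60, rounded up to 12.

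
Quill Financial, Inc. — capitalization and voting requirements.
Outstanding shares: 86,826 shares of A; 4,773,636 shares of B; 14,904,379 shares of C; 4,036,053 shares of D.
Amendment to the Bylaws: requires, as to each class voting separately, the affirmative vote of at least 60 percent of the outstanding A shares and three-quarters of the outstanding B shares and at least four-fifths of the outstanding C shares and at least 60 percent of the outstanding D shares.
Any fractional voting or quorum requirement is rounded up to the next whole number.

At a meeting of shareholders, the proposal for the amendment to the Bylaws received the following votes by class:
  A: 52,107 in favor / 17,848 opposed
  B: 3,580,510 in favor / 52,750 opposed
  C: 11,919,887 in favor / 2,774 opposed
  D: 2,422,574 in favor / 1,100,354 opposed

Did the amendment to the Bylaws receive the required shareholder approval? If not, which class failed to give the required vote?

A: 3/5 of 86826 = 52095.60, rounded up to 52096; 52,096 required, 52,107 in favor — approved.
B: 3/4 of 4773636 = 3580227; 3,580,227 required, 3,580,510 in favor — approved.
C: 4/5 of 14904379 = 11923503.20, rounded up to 11923504; 11,923,504 required, 11,919,887 in favor — not approved.
D: 3/5 of 4036053 = 2421631.80, rounded up to 2421632; 2,421,632 required, 2,422,574 in favor — approved.

Not approved — the C shares did not give the required vote.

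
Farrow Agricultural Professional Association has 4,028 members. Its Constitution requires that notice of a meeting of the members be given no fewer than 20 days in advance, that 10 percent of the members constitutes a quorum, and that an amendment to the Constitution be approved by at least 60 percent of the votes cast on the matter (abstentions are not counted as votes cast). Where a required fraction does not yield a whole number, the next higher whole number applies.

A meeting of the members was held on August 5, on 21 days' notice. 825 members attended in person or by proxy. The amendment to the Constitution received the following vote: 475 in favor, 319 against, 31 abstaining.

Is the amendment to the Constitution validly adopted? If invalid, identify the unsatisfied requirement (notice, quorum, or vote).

Notice: 21 days given; 20 required. Satisfied.
Quorum: 10% of 4,028 = 402.80, rounded up to 403; 825 present. Satisfied.
Vote: requires three-fifths of the votes cast (825 − 31 abstaining = 794); 3/5 of 794 = 476.40, rounded up to 477, so 477 needed; 475 in favor. Not satisfied.

Invalid — vote requirement not satisfied.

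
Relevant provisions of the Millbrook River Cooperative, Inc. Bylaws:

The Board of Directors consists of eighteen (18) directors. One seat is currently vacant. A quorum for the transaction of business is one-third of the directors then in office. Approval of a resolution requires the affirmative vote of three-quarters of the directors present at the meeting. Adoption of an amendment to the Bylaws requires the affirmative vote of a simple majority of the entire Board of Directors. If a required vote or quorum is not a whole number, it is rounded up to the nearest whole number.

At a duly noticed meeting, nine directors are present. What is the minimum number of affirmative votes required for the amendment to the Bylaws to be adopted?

The amendment to the Bylaws requires a majority of the entire Board of Directors (18).
A majority of 18 is 10.
(Only 9 can vote, so the amendment to the Bylaws cannot pass at this meeting, but the required vote is still 10.)

10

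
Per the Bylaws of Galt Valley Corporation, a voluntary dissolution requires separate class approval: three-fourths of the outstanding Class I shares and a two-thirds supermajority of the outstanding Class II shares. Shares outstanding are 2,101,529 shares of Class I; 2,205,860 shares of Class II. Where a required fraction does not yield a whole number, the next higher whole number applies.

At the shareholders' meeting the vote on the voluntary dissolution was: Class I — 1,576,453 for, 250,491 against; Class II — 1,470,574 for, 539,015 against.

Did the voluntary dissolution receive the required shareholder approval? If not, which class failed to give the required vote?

Approved — every class gave the required vote.

Class I: 3/4 of 2101529 = 1576146.75, rounded up to 1576147; 1,576,147 required, 1,576,453 in favor — approved.
Class II: 2/3 of 2205860 = 1470573.33, rounded up to 1470574; 1,470,574 required, 1,470,574 in favor — approved.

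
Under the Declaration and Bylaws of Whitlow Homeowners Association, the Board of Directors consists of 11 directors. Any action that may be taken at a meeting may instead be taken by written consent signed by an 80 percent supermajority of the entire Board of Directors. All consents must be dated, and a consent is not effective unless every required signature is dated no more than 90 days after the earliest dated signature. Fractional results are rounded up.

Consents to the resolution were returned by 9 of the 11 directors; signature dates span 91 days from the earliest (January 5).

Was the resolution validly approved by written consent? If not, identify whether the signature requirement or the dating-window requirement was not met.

Not effective — dating-window requirement not satisfied.

Signatures required: an 80 percent supermajority of 11 — 4/5 of 11 = 8.80, rounded up to 9, so 9 needed; 9 signed. Sufficient.
Dating window: the latest signature is 91 days after the earliest; the limit is 90 days. Outside the window.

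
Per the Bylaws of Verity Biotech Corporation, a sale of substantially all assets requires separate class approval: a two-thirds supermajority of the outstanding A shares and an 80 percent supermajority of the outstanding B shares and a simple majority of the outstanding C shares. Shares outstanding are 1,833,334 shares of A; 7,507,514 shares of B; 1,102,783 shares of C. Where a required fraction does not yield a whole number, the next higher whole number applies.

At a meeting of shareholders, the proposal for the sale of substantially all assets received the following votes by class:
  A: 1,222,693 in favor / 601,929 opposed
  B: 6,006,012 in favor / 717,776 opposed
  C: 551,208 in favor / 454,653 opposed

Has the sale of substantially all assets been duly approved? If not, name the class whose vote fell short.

Not approved — the C shares did not give the required vote.

A: 2/3 of 1833334 = 1222222.67, rounded up to 1222223; 1,222,223 required, 1,222,693 in favor — approved.
B: 4/5 of 7507514 = 6006011.20, rounded up to 6006012; 6,006,012 required, 6,006,012 in favor — approved.
C: a majority of 1102783 is 551392; 551,392 required, 551,208 in favor — not approved.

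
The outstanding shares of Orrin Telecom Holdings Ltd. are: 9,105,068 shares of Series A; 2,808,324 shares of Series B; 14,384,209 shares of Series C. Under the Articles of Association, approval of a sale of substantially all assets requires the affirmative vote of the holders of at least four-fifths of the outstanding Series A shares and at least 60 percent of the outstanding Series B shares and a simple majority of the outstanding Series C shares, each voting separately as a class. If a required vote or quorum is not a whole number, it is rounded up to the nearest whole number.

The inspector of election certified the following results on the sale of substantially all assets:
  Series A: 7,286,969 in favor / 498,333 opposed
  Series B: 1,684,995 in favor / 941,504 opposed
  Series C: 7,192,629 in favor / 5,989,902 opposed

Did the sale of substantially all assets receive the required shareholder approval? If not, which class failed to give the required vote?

Approved — every class gave the required vote.

Series A: 4/5 of 9105068 = 7284054.40, rounded up to 7284055; 7,284,055 required, 7,286,969 in favor — approved.
Series B: 3/5 of 2808324 = 1684994.40, rounded up to 1684995; 1,684,995 required, 1,684,995 in favor — approved.
Series C: a majority of 14384209 is 7192105; 7,192,105 required, 7,192,629 in favor — approved.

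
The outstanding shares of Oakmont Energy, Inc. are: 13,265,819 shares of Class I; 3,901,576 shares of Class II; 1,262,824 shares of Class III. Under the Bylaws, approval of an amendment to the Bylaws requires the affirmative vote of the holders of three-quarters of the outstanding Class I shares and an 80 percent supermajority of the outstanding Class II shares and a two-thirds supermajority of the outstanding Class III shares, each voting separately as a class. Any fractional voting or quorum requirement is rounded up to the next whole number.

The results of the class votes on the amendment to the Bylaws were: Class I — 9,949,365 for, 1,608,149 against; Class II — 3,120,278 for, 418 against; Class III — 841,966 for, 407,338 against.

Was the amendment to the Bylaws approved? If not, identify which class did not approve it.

Not approved — the Class II shares did not give the required vote.

Class I: 3/4 of 13265819 = 9949364.25, rounded up to 9949365; 9,949,365 required, 9,949,365 in favor — approved.
Class II: 4/5 of 3901576 = 3121260.80, rounded up to 3121261; 3,121,261 required, 3,120,278 in favor — not approved.
Class III: 2/3 of 1262824 = 841882.67, rounded up to 841883; 841,883 required, 841,966 in favor — approved.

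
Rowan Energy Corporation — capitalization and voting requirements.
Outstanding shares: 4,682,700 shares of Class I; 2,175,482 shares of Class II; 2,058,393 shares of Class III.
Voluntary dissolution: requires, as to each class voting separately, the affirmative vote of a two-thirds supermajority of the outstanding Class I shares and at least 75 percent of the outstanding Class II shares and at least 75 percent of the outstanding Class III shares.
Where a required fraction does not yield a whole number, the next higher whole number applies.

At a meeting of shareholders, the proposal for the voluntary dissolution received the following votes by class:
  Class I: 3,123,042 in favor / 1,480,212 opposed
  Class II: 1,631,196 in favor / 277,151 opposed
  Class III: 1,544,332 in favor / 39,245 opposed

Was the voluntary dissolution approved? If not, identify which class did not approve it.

Not approved — the Class II shares did not give the required vote.

Class I: 2/3 of 4682700 = 3121800; 3,121,800 required, 3,123,042 in favor — approved.
Class II: 3/4 of 2175482 = 1631611.50, rounded up to 1631612; 1,631,612 required, 1,631,196 in favor — not approved.
Class III: 3/4 of 2058393 = 1543794.75, rounded up to 1543795; 1,543,795 required, 1,544,332 in favor — approved.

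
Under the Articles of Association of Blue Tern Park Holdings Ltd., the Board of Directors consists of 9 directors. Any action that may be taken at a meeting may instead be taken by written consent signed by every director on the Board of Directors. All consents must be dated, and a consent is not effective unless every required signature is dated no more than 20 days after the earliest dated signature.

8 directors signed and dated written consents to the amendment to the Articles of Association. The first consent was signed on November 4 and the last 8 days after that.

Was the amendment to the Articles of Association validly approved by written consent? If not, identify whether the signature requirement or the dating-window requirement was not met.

Not effective — insufficient signatures.

Signatures required: every one of 9 — unanimous means all 9, so 9 needed; 8 signed. Insufficient.
Dating window: the latest signature is 8 days after the earliest; the limit is 20 days. Within the window.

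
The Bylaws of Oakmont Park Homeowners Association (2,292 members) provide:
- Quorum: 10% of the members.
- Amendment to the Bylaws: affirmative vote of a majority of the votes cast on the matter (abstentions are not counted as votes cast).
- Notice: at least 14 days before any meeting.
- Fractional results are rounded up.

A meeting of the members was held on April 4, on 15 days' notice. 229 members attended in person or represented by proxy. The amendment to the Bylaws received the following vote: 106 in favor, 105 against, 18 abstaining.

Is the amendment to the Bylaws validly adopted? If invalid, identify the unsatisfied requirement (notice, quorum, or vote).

Invalid — quorum requirement not satisfied.

Notice: 15 days given; 14 required. Satisfied.
Quorum: 10% of 2,292 = 229.20, rounded up to 230; 229 present. Not satisfied.
Vote: requires a majority of the votes cast (229 − 18 abstaining = 211); a majority of 211 is 106, so 106 needed; 106 in favor. Satisfied.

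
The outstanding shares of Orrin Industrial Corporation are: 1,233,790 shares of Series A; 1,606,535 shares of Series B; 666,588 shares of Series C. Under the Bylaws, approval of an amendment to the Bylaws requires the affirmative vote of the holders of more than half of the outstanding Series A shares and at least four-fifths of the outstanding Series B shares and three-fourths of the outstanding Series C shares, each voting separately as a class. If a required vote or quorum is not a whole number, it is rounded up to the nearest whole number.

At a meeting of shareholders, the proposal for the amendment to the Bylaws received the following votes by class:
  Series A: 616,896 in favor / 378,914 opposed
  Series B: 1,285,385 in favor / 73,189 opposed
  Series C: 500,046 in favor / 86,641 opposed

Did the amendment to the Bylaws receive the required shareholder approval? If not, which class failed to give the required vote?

Series A: a majority of 1233790 is 616896; 616,896 required, 616,896 in favor — approved.
Series B: 4/5 of 1606535 = 1285228; 1,285,228 required, 1,285,385 in favor — approved.
Series C: 3/4 of 666588 = 499941; 499,941 required, 500,046 in favor — approved.

Approved — every class gave the required vote.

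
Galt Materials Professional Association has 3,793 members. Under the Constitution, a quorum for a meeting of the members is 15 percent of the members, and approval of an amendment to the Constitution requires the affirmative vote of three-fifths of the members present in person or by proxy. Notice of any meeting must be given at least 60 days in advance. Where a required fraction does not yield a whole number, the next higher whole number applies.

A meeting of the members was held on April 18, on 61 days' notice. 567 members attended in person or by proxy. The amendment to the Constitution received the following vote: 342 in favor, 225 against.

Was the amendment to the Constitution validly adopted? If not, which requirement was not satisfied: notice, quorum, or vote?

Invalid — quorum requirement not satisfied.

Notice: 61 days given; 60 required. Satisfied.
Quorum: 15% of 3,793 = 568.95, rounded up to 569; 567 present. Not satisfied.
Vote: requires three-fifths of those present (567); 3/5 of 567 = 340.20, rounded up to 341, so 341 needed; 342 in favor. Satisfied.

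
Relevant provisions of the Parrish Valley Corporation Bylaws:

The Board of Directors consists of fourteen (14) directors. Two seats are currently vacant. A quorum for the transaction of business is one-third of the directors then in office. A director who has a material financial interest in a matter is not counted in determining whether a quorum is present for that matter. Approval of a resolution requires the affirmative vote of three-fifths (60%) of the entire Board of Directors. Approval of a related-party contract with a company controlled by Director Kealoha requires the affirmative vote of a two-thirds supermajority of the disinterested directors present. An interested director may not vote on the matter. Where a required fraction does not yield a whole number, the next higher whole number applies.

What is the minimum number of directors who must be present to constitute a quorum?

1/3 of 12 = 4.

4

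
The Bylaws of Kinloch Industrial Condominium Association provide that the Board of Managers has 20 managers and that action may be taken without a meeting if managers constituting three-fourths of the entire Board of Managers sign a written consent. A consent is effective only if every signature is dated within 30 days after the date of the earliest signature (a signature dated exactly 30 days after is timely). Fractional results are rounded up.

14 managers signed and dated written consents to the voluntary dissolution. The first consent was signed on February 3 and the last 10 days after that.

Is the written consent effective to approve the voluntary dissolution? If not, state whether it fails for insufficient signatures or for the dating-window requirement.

Not effective — insufficient signatures.

Signatures required: three-fourths of 20 — 3/4 of 20 = 15, so 15 needed; 14 signed. Insufficient.
Dating window: the latest signature is 10 days after the earliest; the limit is 30 days. Within the window.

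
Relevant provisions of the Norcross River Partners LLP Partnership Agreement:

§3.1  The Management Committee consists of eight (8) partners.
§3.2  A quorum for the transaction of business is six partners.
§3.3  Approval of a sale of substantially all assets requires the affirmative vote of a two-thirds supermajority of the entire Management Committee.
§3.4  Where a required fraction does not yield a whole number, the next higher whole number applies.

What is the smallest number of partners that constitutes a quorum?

The quorum is fixed at 6.

6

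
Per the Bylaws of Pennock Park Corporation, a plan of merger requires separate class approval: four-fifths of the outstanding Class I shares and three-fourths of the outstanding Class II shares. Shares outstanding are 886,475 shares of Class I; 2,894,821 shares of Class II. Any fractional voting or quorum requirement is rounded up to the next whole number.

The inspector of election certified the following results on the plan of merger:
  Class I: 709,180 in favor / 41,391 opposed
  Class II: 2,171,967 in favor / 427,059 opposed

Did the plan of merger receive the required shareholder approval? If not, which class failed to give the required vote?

Class I: 4/5 of 886475 = 709180; 709,180 required, 709,180 in favor — approved.
Class II: 3/4 of 2894821 = 2171115.75, rounded up to 2171116; 2,171,116 required, 2,171,967 in favor — approved.

Approved — every class gave the required vote.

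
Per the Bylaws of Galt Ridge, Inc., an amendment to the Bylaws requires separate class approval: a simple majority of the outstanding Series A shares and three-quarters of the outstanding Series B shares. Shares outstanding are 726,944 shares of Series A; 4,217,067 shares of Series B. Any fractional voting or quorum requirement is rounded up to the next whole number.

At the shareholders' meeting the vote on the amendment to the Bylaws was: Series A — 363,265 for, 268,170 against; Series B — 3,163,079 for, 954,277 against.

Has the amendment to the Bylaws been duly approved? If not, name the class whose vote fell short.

Not approved — the Series A shares did not give the required vote.

Series A: a majority of 726944 is 363473; 363,473 required, 363,265 in favor — not approved.
Series B: 3/4 of 4217067 = 3162800.25, rounded up to 3162801; 3,162,801 required, 3,163,079 in favor — approved.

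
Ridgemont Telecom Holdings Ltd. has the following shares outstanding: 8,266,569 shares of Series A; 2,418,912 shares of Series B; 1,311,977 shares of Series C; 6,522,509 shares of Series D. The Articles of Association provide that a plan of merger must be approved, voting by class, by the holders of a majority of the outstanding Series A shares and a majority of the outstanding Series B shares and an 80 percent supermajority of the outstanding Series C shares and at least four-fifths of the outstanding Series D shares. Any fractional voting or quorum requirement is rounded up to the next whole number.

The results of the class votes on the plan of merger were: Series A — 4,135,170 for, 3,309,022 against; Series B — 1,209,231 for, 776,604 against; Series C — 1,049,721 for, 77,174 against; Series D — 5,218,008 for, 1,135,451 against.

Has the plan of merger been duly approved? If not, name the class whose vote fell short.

Series A: a majority of 8266569 is 4133285; 4,133,285 required, 4,135,170 in favor — approved.
Series B: a majority of 2418912 is 1209457; 1,209,457 required, 1,209,231 in favor — not approved.
Series C: 4/5 of 1311977 = 1049581.60, rounded up to 1049582; 1,049,582 required, 1,049,721 in favor — approved.
Series D: 4/5 of 6522509 = 5218007.20, rounded up to 5218008; 5,218,008 required, 5,218,008 in favor — approved.

Not approved — the Series B shares did not give the required vote.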